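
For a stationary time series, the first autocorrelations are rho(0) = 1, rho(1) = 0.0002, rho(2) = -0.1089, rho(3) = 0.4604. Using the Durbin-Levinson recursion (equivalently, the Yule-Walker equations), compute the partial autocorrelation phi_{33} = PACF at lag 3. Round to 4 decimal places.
\phi_{33} = 0.4660

The PACF at lag k is phi_{kk}, the last component of the solution
to the Yule-Walker system G_k phi = r_k where
  (G_k)_{ij} = rho(|i - j|), (r_k)_i = rho(i), i,j = 1..k.
Equivalently, Durbin-Levinson gives phi_{kk} iteratively:
  phi_{11} = rho(1)
  phi_{kk} = [rho(k) - sum_{j=1..k-1} phi_{k-1,j} rho(k-j)]
            / [1 - sum_{j=1..k-1} phi_{k-1,j} rho(j)],
  phi_{k,j} = phi_{k-1,j} - phi_{kk} phi_{k-1,k-j},  j = 1..k-1.
Step k = 1:
  phi_11 = rho(1) = 0.0002.
Step k = 2:
  phi_22 = [rho(2) - phi_11 rho(1)] / [1 - phi_11 rho(1)] = [-0.1089 - (0.0002)(0.0002)] / [1 - (0.0002)(0.0002)]
         = -0.10890004 / 0.99999996 = -0.1089.
  Update: phi_21 = phi_11 - phi_22 phi_11 = 0.0002 - (-0.1089)(0.0002) = 0.000222.
Step k = 3:
  phi_33 = [rho(3) - phi_21 rho(2) - phi_22 rho(1)] / [1 - phi_21 rho(1) - phi_22 rho(2)]
    numerator   = 0.4604 - (0.000222)(-0.1089) - (-0.1089)(0.0002) = 0.46044593
    denominator = 1 - (0.000222)(0.0002) - (-0.1089)(-0.1089) = 0.98814074
  phi_33 = 0.46044593 / 0.98814074 = 0.466.
Therefore phi_{33} = 0.4660.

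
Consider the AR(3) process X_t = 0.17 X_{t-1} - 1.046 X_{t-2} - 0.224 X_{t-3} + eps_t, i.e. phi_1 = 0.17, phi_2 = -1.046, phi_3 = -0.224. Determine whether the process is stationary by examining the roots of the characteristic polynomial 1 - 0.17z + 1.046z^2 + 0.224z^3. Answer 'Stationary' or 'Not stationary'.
\text{Not stationary}

The AR(p) characteristic polynomial is P(z) = 1 - 0.17z + 1.046z^2 + 0.224z^3.
Stationarity requires all roots to lie outside the unit circle, i.e. |z| > 1 for every root.
Degree 3: look for a simple real root z0 first, then factor out (1 - z/z0) and solve the remaining quadratic.
Testing z0 = -5: P(-5) = 1 + (-0.17)(-5) + (1.046)(-5)^2 + (0.224)(-5)^3
  = 1 + (0.85) + (26.15) + (-28) = 0.  So z_0 = -5 is a root, |z_0| = 5.
Divide out the factor (1 + 0.2 z) = (1 - z/z0) (since 1/z0 = -0.2):
  P(z) = (1 + 0.2 z)(1 + (-0.37) z + (1.12) z^2)
  [check: z-coef -0.37 - (-0.2) = -0.17; z^2-coef 1.12 - (-0.2)(-0.37) = 1.046; z^3-coef -(-0.2)(1.12) = 0.224.]
Remaining roots from the quadratic factor 1 + (-0.37) z + (1.12) z^2:
  Set 1 + (-0.37) z + (1.12) z^2 = 0, i.e. a z^2 + b z + c = 0 with a = 1.12, b = -0.37, c = 1.
  Discriminant D = b^2 - 4ac = (-0.37)^2 - 4*(1.12)*1 = 0.1369 - (4.48) = -4.3431.
  D < 0, so the roots are the complex-conjugate pair z = (-b +/- i sqrt(-D)) / (2a) = 0.1652 +/- 0.9304i.
  For a conjugate pair |z|^2 = z * conj(z) = (product of roots) = c/a = 1/(1.12) = 0.892857, so |z| = sqrt(0.892857) = 0.9449 for both roots.
Moduli of all roots: 5.0000, 0.9449, 0.9449.
All moduli strictly greater than 1? No.
Verdict: Not stationary.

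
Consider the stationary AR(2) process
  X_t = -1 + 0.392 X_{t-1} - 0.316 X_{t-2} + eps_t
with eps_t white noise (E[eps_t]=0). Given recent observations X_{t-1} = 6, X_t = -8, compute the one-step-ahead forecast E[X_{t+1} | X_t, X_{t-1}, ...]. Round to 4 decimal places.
E[X_{t+1} \mid \mathcal F_t] = -6.0320

For an AR(p) model X_t = c + sum_i phi_i X_{t-i} + eps_t, the
one-step-ahead conditional mean is
  E[X_{t+1} | X_t, ...] = c + sum_i phi_i X_{t+1-i}.
Substitute known values:
  E[X_{t+1} | ...] = -1 + (0.392) * (-8) + (-0.316) * (6)
                   = -6.0320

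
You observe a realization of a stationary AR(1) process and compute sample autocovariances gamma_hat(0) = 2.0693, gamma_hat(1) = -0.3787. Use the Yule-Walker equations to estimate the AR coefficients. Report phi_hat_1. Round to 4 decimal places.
\hat\phi_{1} = -0.1830

The Yule-Walker equations for an AR(p) process read, in matrix form,
  Gamma_p phi = r_p,   with   (Gamma_p)_{ij} = gamma(|i - j|),
                       (r_p)_i = gamma(i),   i,j = 1..p.
Substitute the sample gammas (Toeplitz matrix and right-hand side of size 1):
  Gamma_p = [[2.0693]]
  r_p     = [-0.3787]
With p = 1 this is the single equation gamma(0) phi_1 = gamma(1):
  phi_hat_1 = gamma(1) / gamma(0) = -0.3787 / 2.0693 = -0.1830.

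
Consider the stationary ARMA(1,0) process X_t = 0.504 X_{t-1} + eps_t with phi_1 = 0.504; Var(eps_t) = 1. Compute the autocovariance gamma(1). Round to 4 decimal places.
\gamma(1) = 0.6756

Multiply the model equation by X_{t-k} and take expectations. With theta_0 = psi_0 = 1 and psi_j the MA(infinity) weights, this gives
  gamma(k) - sum_i phi_i gamma(k-i) = c_k,
  c_k = sigma^2 * sum_{j=k..q} theta_j psi_{j-k}   (c_k = 0 for k > q),
using gamma(-m) = gamma(m).
Pure AR (q = 0): c_0 = sigma^2 = 1, c_k = 0 for k >= 1.
Equations for k = 0 and k = 1 (AR order 1):
  gamma(0) = phi_1 gamma(1) + c_0
  gamma(1) = phi_1 gamma(0) + c_1
Substituting the second into the first: gamma(0) (1 - phi_1^2) = c_0 + phi_1 c_1, so
  gamma(0) = c_0 / (1 - phi_1^2) = 1 / (1 - (0.504)^2) = 1 / 0.745984 = 1.340511.
  gamma(1) = phi_1 gamma(0) = (0.504)(1.340511) = 0.675618.
Therefore gamma(1) = 0.6756 (to 4 decimal places).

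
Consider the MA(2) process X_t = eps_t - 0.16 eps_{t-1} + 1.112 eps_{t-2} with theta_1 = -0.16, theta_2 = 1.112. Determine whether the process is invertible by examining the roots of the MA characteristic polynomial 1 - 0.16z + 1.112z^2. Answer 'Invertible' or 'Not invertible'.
\text{Not invertible}

The MA(q) characteristic polynomial is P(z) = 1 - 0.16z + 1.112z^2.
Invertibility requires all roots to lie outside the unit circle, i.e. |z| > 1 for every root.
Set 1 + (-0.16) z + (1.112) z^2 = 0, i.e. a z^2 + b z + c = 0 with a = 1.112, b = -0.16, c = 1.
Discriminant D = b^2 - 4ac = (-0.16)^2 - 4*(1.112)*1 = 0.0256 - (4.448) = -4.4224.
D < 0, so the roots are the complex-conjugate pair z = (-b +/- i sqrt(-D)) / (2a) = 0.0719 +/- 0.9456i.
For a conjugate pair |z|^2 = z * conj(z) = (product of roots) = c/a = 1/(1.112) = 0.899281, so |z| = sqrt(0.899281) = 0.9483 for both roots.
Moduli of all roots: 0.9483, 0.9483.
All moduli strictly greater than 1? No.
Verdict: Not invertible.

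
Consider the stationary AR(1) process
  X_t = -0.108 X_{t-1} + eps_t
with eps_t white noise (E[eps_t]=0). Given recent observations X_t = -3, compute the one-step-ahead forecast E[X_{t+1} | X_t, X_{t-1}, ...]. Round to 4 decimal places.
E[X_{t+1} \mid \mathcal F_t] = 0.3240

For an AR(p) model X_t = c + sum_i phi_i X_{t-i} + eps_t, the
one-step-ahead conditional mean is
  E[X_{t+1} | X_t, ...] = c + sum_i phi_i X_{t+1-i}.
Substitute known values:
  E[X_{t+1} | ...] = (-0.108) * (-3)
                   = 0.3240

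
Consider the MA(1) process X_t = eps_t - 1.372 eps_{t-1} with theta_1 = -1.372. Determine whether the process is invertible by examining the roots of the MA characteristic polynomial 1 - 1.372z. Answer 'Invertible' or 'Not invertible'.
\text{Not invertible}

The MA(q) characteristic polynomial is P(z) = 1 - 1.372z.
Invertibility requires all roots to lie outside the unit circle, i.e. |z| > 1 for every root.
This is linear in z: 1 + (-1.372) z = 0  =>  z = -1/(-1.372) = 0.728863,  |z| = 0.728863.
Moduli of all roots: 0.7289.
All moduli strictly greater than 1? No.
Verdict: Not invertible.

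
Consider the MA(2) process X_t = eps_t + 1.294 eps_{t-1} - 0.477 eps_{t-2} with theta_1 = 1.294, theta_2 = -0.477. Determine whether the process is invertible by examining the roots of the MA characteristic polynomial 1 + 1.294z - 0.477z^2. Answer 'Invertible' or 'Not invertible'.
\text{Not invertible}

The MA(q) characteristic polynomial is P(z) = 1 + 1.294z - 0.477z^2.
Invertibility requires all roots to lie outside the unit circle, i.e. |z| > 1 for every root.
Set 1 + (1.294) z + (-0.477) z^2 = 0, i.e. a z^2 + b z + c = 0 with a = -0.477, b = 1.294, c = 1.
Discriminant D = b^2 - 4ac = (1.294)^2 - 4*(-0.477)*1 = 1.674436 - (-1.908) = 3.582436.
D >= 0, so the roots are real: z = (-b +/- sqrt(D)) / (2a) = (-1.294 +/- 1.892732) / (-0.954).
  z_1 = (-1.294 + 1.892732) / (-0.954) = -0.6276,   |z_1| = 0.6276.
  z_2 = (-1.294 - 1.892732) / (-0.954) = 3.3404,   |z_2| = 3.3404.
Moduli of all roots: 0.6276, 3.3404.
All moduli strictly greater than 1? No.
Verdict: Not invertible.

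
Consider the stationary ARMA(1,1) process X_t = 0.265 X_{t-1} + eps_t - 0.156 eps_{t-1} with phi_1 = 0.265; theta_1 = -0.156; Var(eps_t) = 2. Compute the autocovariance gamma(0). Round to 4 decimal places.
\gamma(0) = 2.0256

Multiply the model equation by X_{t-k} and take expectations. With theta_0 = psi_0 = 1 and psi_j the MA(infinity) weights, this gives
  gamma(k) - sum_i phi_i gamma(k-i) = c_k,
  c_k = sigma^2 * sum_{j=k..q} theta_j psi_{j-k}   (c_k = 0 for k > q),
using gamma(-m) = gamma(m).
psi-weights needed (psi_j = theta_j + sum_i phi_i psi_{j-i}):
  psi_1 = theta_1 + phi_1 = -0.156 + (0.265) = 0.109
Right-hand sides:
  c_0 = sigma^2 (1 + theta_1 psi_1) = 2 * (1 + (-0.156)(0.109)) = 2 * 0.982996 = 1.965992
  c_1 = sigma^2 theta_1 = 2 * (-0.156) = -0.312
  c_2 = 0
Equations for k = 0 and k = 1 (AR order 1):
  gamma(0) = phi_1 gamma(1) + c_0
  gamma(1) = phi_1 gamma(0) + c_1
Substituting the second into the first: gamma(0) (1 - phi_1^2) = c_0 + phi_1 c_1, so
  gamma(0) = (c_0 + phi_1 c_1) / (1 - phi_1^2) = (1.965992 + (0.265)(-0.312)) / (1 - (0.265)^2) = 1.883312 / 0.929775 = 2.025557.
Therefore gamma(0) = 2.0256 (to 4 decimal places).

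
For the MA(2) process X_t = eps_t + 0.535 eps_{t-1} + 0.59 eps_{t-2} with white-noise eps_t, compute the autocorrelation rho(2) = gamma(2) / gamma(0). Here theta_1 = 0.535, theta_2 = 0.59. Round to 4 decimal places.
\rho(2) = 0.3610

For an MA(q) process with theta_0 = 1, the autocovariance is
  gamma(k) = sigma^2 * sum_{i=0..q-k} theta_i * theta_{i+k},
and rho(k) = gamma(k) / gamma(0). Sigma^2 cancels.
  numerator   = (1)*(0.59) = 0.59.
  denominator = (1)^2 + (0.535)^2 + (0.59)^2 = 1.634325.
  rho(2) = 0.59 / 1.634325 = 0.3610.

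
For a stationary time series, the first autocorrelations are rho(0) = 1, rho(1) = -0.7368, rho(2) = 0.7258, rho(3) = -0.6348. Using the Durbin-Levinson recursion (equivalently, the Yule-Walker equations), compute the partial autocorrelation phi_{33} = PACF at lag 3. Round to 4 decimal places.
\phi_{33} = -0.0500

The PACF at lag k is phi_{kk}, the last component of the solution
to the Yule-Walker system G_k phi = r_k where
  (G_k)_{ij} = rho(|i - j|), (r_k)_i = rho(i), i,j = 1..k.
Equivalently, Durbin-Levinson gives phi_{kk} iteratively:
  phi_{11} = rho(1)
  phi_{kk} = [rho(k) - sum_{j=1..k-1} phi_{k-1,j} rho(k-j)]
            / [1 - sum_{j=1..k-1} phi_{k-1,j} rho(j)],
  phi_{k,j} = phi_{k-1,j} - phi_{kk} phi_{k-1,k-j},  j = 1..k-1.
Step k = 1:
  phi_11 = rho(1) = -0.7368.
Step k = 2:
  phi_22 = [rho(2) - phi_11 rho(1)] / [1 - phi_11 rho(1)] = [0.7258 - (-0.7368)(-0.7368)] / [1 - (-0.7368)(-0.7368)]
         = 0.18292576 / 0.45712576 = 0.400165.
  Update: phi_21 = phi_11 - phi_22 phi_11 = -0.7368 - (0.400165)(-0.7368) = -0.441958.
Step k = 3:
  phi_33 = [rho(3) - phi_21 rho(2) - phi_22 rho(1)] / [1 - phi_21 rho(1) - phi_22 rho(2)]
    numerator   = -0.6348 - (-0.441958)(0.7258) - (0.400165)(-0.7368) = -0.01918499
    denominator = 1 - (-0.441958)(-0.7368) - (0.400165)(0.7258) = 0.38392526
  phi_33 = -0.01918499 / 0.38392526 = -0.05.
Therefore phi_{33} = -0.0500.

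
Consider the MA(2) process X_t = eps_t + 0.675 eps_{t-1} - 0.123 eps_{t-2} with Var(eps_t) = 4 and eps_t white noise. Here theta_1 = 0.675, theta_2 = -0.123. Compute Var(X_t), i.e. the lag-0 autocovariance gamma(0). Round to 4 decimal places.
\gamma(0) = 5.8830

For an MA(q) process X_t = eps_t + sum_i theta_i eps_{t-i} with
Var(eps_t) = sigma^2, the variance is
  gamma(0) = sigma^2 * (1 + sum_i theta_i^2).
  sum_i theta_i^2 = (0.675)^2 + (-0.123)^2 = 0.455625 + 0.015129 = 0.470754.
  gamma(0) = 4 * (1 + 0.470754) = 4 * 1.470754 = 5.883016, which rounds to 5.8830.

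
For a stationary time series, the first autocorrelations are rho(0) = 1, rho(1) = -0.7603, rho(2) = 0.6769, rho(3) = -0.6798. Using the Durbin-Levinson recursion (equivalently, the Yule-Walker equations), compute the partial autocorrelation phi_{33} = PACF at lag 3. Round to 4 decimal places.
\phi_{33} = -0.2698

The PACF at lag k is phi_{kk}, the last component of the solution
to the Yule-Walker system G_k phi = r_k where
  (G_k)_{ij} = rho(|i - j|), (r_k)_i = rho(i), i,j = 1..k.
Equivalently, Durbin-Levinson gives phi_{kk} iteratively:
  phi_{11} = rho(1)
  phi_{kk} = [rho(k) - sum_{j=1..k-1} phi_{k-1,j} rho(k-j)]
            / [1 - sum_{j=1..k-1} phi_{k-1,j} rho(j)],
  phi_{k,j} = phi_{k-1,j} - phi_{kk} phi_{k-1,k-j},  j = 1..k-1.
Step k = 1:
  phi_11 = rho(1) = -0.7603.
Step k = 2:
  phi_22 = [rho(2) - phi_11 rho(1)] / [1 - phi_11 rho(1)] = [0.6769 - (-0.7603)(-0.7603)] / [1 - (-0.7603)(-0.7603)]
         = 0.09884391 / 0.42194391 = 0.234258.
  Update: phi_21 = phi_11 - phi_22 phi_11 = -0.7603 - (0.234258)(-0.7603) = -0.582193.
Step k = 3:
  phi_33 = [rho(3) - phi_21 rho(2) - phi_22 rho(1)] / [1 - phi_21 rho(1) - phi_22 rho(2)]
    numerator   = -0.6798 - (-0.582193)(0.6769) - (0.234258)(-0.7603) = -0.10760666
    denominator = 1 - (-0.582193)(-0.7603) - (0.234258)(0.6769) = 0.39878889
  phi_33 = -0.10760666 / 0.39878889 = -0.2698.
Therefore phi_{33} = -0.2698.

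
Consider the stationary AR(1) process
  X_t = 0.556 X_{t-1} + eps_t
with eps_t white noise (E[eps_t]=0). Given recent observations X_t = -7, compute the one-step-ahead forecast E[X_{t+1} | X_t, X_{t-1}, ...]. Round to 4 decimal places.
E[X_{t+1} \mid \mathcal F_t] = -3.8920

For an AR(p) model X_t = c + sum_i phi_i X_{t-i} + eps_t, the
one-step-ahead conditional mean is
  E[X_{t+1} | X_t, ...] = c + sum_i phi_i X_{t+1-i}.
Substitute known values:
  E[X_{t+1} | ...] = (0.556) * (-7)
                   = -3.8920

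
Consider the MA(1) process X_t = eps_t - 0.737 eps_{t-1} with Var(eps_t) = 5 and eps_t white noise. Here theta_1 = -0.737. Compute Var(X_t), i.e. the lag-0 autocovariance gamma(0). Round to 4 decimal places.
\gamma(0) = 7.7158

For an MA(q) process X_t = eps_t + sum_i theta_i eps_{t-i} with
Var(eps_t) = sigma^2, the variance is
  gamma(0) = sigma^2 * (1 + sum_i theta_i^2).
  sum_i theta_i^2 = (-0.737)^2 = 0.543169.
  gamma(0) = 5 * (1 + 0.543169) = 5 * 1.543169 = 7.715845, which rounds to 7.7158.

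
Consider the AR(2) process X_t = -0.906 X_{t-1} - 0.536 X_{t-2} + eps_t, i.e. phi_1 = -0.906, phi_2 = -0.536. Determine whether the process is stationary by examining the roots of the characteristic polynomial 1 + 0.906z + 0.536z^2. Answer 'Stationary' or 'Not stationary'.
\text{Stationary}

The AR(p) characteristic polynomial is P(z) = 1 + 0.906z + 0.536z^2.
Stationarity requires all roots to lie outside the unit circle, i.e. |z| > 1 for every root.
Set 1 + (0.906) z + (0.536) z^2 = 0, i.e. a z^2 + b z + c = 0 with a = 0.536, b = 0.906, c = 1.
Discriminant D = b^2 - 4ac = (0.906)^2 - 4*(0.536)*1 = 0.820836 - (2.144) = -1.323164.
D < 0, so the roots are the complex-conjugate pair z = (-b +/- i sqrt(-D)) / (2a) = -0.8451 +/- 1.073i.
For a conjugate pair |z|^2 = z * conj(z) = (product of roots) = c/a = 1/(0.536) = 1.865672, so |z| = sqrt(1.865672) = 1.3659 for both roots.
Moduli of all roots: 1.3659, 1.3659.
All moduli strictly greater than 1? Yes.
Verdict: Stationary.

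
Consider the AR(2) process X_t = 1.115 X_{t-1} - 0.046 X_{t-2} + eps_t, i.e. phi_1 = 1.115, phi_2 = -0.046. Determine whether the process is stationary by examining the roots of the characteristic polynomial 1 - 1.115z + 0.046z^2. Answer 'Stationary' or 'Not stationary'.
\text{Not stationary}

The AR(p) characteristic polynomial is P(z) = 1 - 1.115z + 0.046z^2.
Stationarity requires all roots to lie outside the unit circle, i.e. |z| > 1 for every root.
Set 1 + (-1.115) z + (0.046) z^2 = 0, i.e. a z^2 + b z + c = 0 with a = 0.046, b = -1.115, c = 1.
Discriminant D = b^2 - 4ac = (-1.115)^2 - 4*(0.046)*1 = 1.243225 - (0.184) = 1.059225.
D >= 0, so the roots are real: z = (-b +/- sqrt(D)) / (2a) = (1.115 +/- 1.029187) / (0.092).
  z_1 = (1.115 + 1.029187) / (0.092) = 23.3064,   |z_1| = 23.3064.
  z_2 = (1.115 - 1.029187) / (0.092) = 0.9328,   |z_2| = 0.9328.
Moduli of all roots: 23.3064, 0.9328.
All moduli strictly greater than 1? No.
Verdict: Not stationary.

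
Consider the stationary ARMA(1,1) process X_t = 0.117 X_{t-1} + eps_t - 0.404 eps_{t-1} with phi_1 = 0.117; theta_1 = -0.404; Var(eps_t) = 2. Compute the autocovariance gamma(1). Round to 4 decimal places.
\gamma(1) = -0.5545

Multiply the model equation by X_{t-k} and take expectations. With theta_0 = psi_0 = 1 and psi_j the MA(infinity) weights, this gives
  gamma(k) - sum_i phi_i gamma(k-i) = c_k,
  c_k = sigma^2 * sum_{j=k..q} theta_j psi_{j-k}   (c_k = 0 for k > q),
using gamma(-m) = gamma(m).
psi-weights needed (psi_j = theta_j + sum_i phi_i psi_{j-i}):
  psi_1 = theta_1 + phi_1 = -0.404 + (0.117) = -0.287
Right-hand sides:
  c_0 = sigma^2 (1 + theta_1 psi_1) = 2 * (1 + (-0.404)(-0.287)) = 2 * 1.115948 = 2.231896
  c_1 = sigma^2 theta_1 = 2 * (-0.404) = -0.808
  c_2 = 0
Equations for k = 0 and k = 1 (AR order 1):
  gamma(0) = phi_1 gamma(1) + c_0
  gamma(1) = phi_1 gamma(0) + c_1
Substituting the second into the first: gamma(0) (1 - phi_1^2) = c_0 + phi_1 c_1, so
  gamma(0) = (c_0 + phi_1 c_1) / (1 - phi_1^2) = (2.231896 + (0.117)(-0.808)) / (1 - (0.117)^2) = 2.13736 / 0.986311 = 2.167024.
  gamma(1) = phi_1 gamma(0) + c_1 = (0.117)(2.167024) + (-0.808) = -0.554458.
Therefore gamma(1) = -0.5545 (to 4 decimal places).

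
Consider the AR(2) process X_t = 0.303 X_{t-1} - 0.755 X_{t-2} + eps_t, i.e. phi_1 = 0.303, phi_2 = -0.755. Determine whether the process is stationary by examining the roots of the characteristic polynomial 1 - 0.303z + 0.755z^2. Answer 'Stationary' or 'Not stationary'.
\text{Stationary}

The AR(p) characteristic polynomial is P(z) = 1 - 0.303z + 0.755z^2.
Stationarity requires all roots to lie outside the unit circle, i.e. |z| > 1 for every root.
Set 1 + (-0.303) z + (0.755) z^2 = 0, i.e. a z^2 + b z + c = 0 with a = 0.755, b = -0.303, c = 1.
Discriminant D = b^2 - 4ac = (-0.303)^2 - 4*(0.755)*1 = 0.091809 - (3.02) = -2.928191.
D < 0, so the roots are the complex-conjugate pair z = (-b +/- i sqrt(-D)) / (2a) = 0.2007 +/- 1.1332i.
For a conjugate pair |z|^2 = z * conj(z) = (product of roots) = c/a = 1/(0.755) = 1.324503, so |z| = sqrt(1.324503) = 1.1509 for both roots.
Moduli of all roots: 1.1509, 1.1509.
All moduli strictly greater than 1? Yes.
Verdict: Stationary.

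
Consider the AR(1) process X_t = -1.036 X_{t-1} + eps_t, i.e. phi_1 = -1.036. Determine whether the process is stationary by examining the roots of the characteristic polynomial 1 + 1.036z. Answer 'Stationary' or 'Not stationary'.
\text{Not stationary}

The AR(p) characteristic polynomial is P(z) = 1 + 1.036z.
Stationarity requires all roots to lie outside the unit circle, i.e. |z| > 1 for every root.
This is linear in z: 1 + (1.036) z = 0  =>  z = -1/(1.036) = -0.965251,  |z| = 0.965251.
Moduli of all roots: 0.9653.
All moduli strictly greater than 1? No.
Verdict: Not stationary.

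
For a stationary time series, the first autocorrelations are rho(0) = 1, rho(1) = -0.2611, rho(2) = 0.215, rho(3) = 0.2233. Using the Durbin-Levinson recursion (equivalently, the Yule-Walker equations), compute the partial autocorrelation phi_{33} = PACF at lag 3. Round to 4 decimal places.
\phi_{33} = 0.3431

The PACF at lag k is phi_{kk}, the last component of the solution
to the Yule-Walker system G_k phi = r_k where
  (G_k)_{ij} = rho(|i - j|), (r_k)_i = rho(i), i,j = 1..k.
Equivalently, Durbin-Levinson gives phi_{kk} iteratively:
  phi_{11} = rho(1)
  phi_{kk} = [rho(k) - sum_{j=1..k-1} phi_{k-1,j} rho(k-j)]
            / [1 - sum_{j=1..k-1} phi_{k-1,j} rho(j)],
  phi_{k,j} = phi_{k-1,j} - phi_{kk} phi_{k-1,k-j},  j = 1..k-1.
Step k = 1:
  phi_11 = rho(1) = -0.2611.
Step k = 2:
  phi_22 = [rho(2) - phi_11 rho(1)] / [1 - phi_11 rho(1)] = [0.215 - (-0.2611)(-0.2611)] / [1 - (-0.2611)(-0.2611)]
         = 0.14682679 / 0.93182679 = 0.157569.
  Update: phi_21 = phi_11 - phi_22 phi_11 = -0.2611 - (0.157569)(-0.2611) = -0.219959.
Step k = 3:
  phi_33 = [rho(3) - phi_21 rho(2) - phi_22 rho(1)] / [1 - phi_21 rho(1) - phi_22 rho(2)]
    numerator   = 0.2233 - (-0.219959)(0.215) - (0.157569)(-0.2611) = 0.31173234
    denominator = 1 - (-0.219959)(-0.2611) - (0.157569)(0.215) = 0.90869148
  phi_33 = 0.31173234 / 0.90869148 = 0.3431.
Therefore phi_{33} = 0.3431.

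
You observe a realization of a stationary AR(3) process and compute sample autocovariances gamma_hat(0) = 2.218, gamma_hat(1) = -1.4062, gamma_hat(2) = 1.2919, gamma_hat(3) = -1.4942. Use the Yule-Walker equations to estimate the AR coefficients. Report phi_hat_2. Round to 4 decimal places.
\hat\phi_{2} = 0.1190

The Yule-Walker equations for an AR(p) process read, in matrix form,
  Gamma_p phi = r_p,   with   (Gamma_p)_{ij} = gamma(|i - j|),
                       (r_p)_i = gamma(i),   i,j = 1..p.
Substitute the sample gammas (Toeplitz matrix and right-hand side of size 3):
  Gamma_p = [[2.218, -1.4062, 1.2919], [-1.4062, 2.218, -1.4062], [1.2919, -1.4062, 2.218]]
  r_p     = [-1.4062, 1.2919, -1.4942]
Written out (R1..R3):
  (R1) 2.218 phi_1 - 1.4062 phi_2 + 1.2919 phi_3 = -1.4062
  (R2) -1.4062 phi_1 + 2.218 phi_2 - 1.4062 phi_3 = 1.2919
  (R3) 1.2919 phi_1 - 1.4062 phi_2 + 2.218 phi_3 = -1.4942
Gaussian elimination:
  R2 <- R2 - (-1.4062/2.218) R1 = R2 - (-0.633995) R1:  1.326477 phi_2 - 0.587142 phi_3 = 0.400377
  R3 <- R3 - (1.2919/2.218) R1 = R3 - (0.582462) R1:  -0.587142 phi_2 + 1.465518 phi_3 = -0.675142
  R3 <- R3 - (-0.587142/1.326477) R2 = R3 - (-0.442633) R2:  1.205629 phi_3 = -0.497922
Back-substitution:
  phi_hat_3 = -0.497922 / 1.205629 = -0.412998
  phi_hat_2 = (0.400377 - (-0.587142)(-0.412998)) / 1.326477 = 0.119028
  phi_hat_1 = (-1.4062 - (-1.4062)(0.119028) - (1.2919)(-0.412998)) / 2.218 = -0.317976
So phi_hat = [-0.3180, 0.1190, -0.4130].
Therefore phi_hat_2 = 0.1190.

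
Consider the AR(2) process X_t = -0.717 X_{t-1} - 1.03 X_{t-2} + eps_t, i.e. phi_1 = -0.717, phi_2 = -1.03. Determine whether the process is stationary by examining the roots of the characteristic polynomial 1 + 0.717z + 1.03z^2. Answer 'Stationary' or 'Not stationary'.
\text{Not stationary}

The AR(p) characteristic polynomial is P(z) = 1 + 0.717z + 1.03z^2.
Stationarity requires all roots to lie outside the unit circle, i.e. |z| > 1 for every root.
Set 1 + (0.717) z + (1.03) z^2 = 0, i.e. a z^2 + b z + c = 0 with a = 1.03, b = 0.717, c = 1.
Discriminant D = b^2 - 4ac = (0.717)^2 - 4*(1.03)*1 = 0.514089 - (4.12) = -3.605911.
D < 0, so the roots are the complex-conjugate pair z = (-b +/- i sqrt(-D)) / (2a) = -0.3481 +/- 0.9218i.
For a conjugate pair |z|^2 = z * conj(z) = (product of roots) = c/a = 1/(1.03) = 0.970874, so |z| = sqrt(0.970874) = 0.9853 for both roots.
Moduli of all roots: 0.9853, 0.9853.
All moduli strictly greater than 1? No.
Verdict: Not stationary.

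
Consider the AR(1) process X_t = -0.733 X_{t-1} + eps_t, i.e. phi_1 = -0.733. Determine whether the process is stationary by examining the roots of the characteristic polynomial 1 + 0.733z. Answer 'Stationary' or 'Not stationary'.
\text{Stationary}

The AR(p) characteristic polynomial is P(z) = 1 + 0.733z.
Stationarity requires all roots to lie outside the unit circle, i.e. |z| > 1 for every root.
This is linear in z: 1 + (0.733) z = 0  =>  z = -1/(0.733) = -1.364256,  |z| = 1.364256.
Moduli of all roots: 1.3643.
All moduli strictly greater than 1? Yes.
Verdict: Stationary.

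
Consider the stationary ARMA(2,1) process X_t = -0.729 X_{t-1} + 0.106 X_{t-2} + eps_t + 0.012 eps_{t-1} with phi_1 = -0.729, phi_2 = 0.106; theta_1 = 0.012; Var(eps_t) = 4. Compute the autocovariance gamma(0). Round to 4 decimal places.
\gamma(0) = 11.8391

Multiply the model equation by X_{t-k} and take expectations. With theta_0 = psi_0 = 1 and psi_j the MA(infinity) weights, this gives
  gamma(k) - sum_i phi_i gamma(k-i) = c_k,
  c_k = sigma^2 * sum_{j=k..q} theta_j psi_{j-k}   (c_k = 0 for k > q),
using gamma(-m) = gamma(m).
psi-weights needed (psi_j = theta_j + sum_i phi_i psi_{j-i}):
  psi_1 = theta_1 + phi_1 = 0.012 + (-0.729) = -0.717
Right-hand sides:
  c_0 = sigma^2 (1 + theta_1 psi_1) = 4 * (1 + (0.012)(-0.717)) = 4 * 0.991396 = 3.965584
  c_1 = sigma^2 theta_1 = 4 * (0.012) = 0.048
  c_2 = 0
Equations for k = 0, 1, 2 (AR order 2, c_2 = 0):
  (E0) gamma(0) = phi_1 gamma(1) + phi_2 gamma(2) + c_0
  (E1) gamma(1) = phi_1 gamma(0) + phi_2 gamma(1) + c_1
  (E2) gamma(2) = phi_1 gamma(1) + phi_2 gamma(0)
From (E1): gamma(1) = A gamma(0) + B with
  A = phi_1 / (1 - phi_2) = -0.729 / 0.894 = -0.815436,   B = c_1 / (1 - phi_2) = 0.048 / 0.894 = 0.053691.
Insert (E2) into (E0): gamma(0) (1 - phi_2^2) = phi_1 (1 + phi_2) gamma(1) + c_0.
  phi_1 (1 + phi_2) = (-0.729)(1.106) = -0.806274,   1 - phi_2^2 = 0.988764.
Replace gamma(1) by A gamma(0) + B and collect gamma(0):
  gamma(0) [0.988764 - (-0.806274)(-0.815436)] = (-0.806274)(0.053691) + 3.965584
  gamma(0) * 0.331299 = 3.922294
  gamma(0) = 3.922294 / 0.331299 = 11.839138.
Therefore gamma(0) = 11.8391 (to 4 decimal places).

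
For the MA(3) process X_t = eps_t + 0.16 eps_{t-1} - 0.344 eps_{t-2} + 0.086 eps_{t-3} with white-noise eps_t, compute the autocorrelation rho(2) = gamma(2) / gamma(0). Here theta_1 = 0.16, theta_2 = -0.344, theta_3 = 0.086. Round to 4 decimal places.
\rho(2) = -0.2868

For an MA(q) process with theta_0 = 1, the autocovariance is
  gamma(k) = sigma^2 * sum_{i=0..q-k} theta_i * theta_{i+k},
and rho(k) = gamma(k) / gamma(0). Sigma^2 cancels.
  numerator   = (1)*(-0.344) + (0.16)*(0.086) = -0.33024.
  denominator = (1)^2 + (0.16)^2 + (-0.344)^2 + (0.086)^2 = 1.151332.
  rho(2) = -0.33024 / 1.151332 = -0.2868.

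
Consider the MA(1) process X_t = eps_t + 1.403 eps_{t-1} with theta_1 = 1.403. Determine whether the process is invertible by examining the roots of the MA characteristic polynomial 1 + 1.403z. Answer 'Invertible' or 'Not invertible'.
\text{Not invertible}

The MA(q) characteristic polynomial is P(z) = 1 + 1.403z.
Invertibility requires all roots to lie outside the unit circle, i.e. |z| > 1 for every root.
This is linear in z: 1 + (1.403) z = 0  =>  z = -1/(1.403) = -0.712758,  |z| = 0.712758.
Moduli of all roots: 0.7128.
All moduli strictly greater than 1? No.
Verdict: Not invertible.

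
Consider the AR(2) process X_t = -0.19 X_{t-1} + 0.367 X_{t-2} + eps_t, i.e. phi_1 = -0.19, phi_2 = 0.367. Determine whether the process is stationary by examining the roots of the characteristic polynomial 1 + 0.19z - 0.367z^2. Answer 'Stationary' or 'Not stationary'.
\text{Stationary}

The AR(p) characteristic polynomial is P(z) = 1 + 0.19z - 0.367z^2.
Stationarity requires all roots to lie outside the unit circle, i.e. |z| > 1 for every root.
Set 1 + (0.19) z + (-0.367) z^2 = 0, i.e. a z^2 + b z + c = 0 with a = -0.367, b = 0.19, c = 1.
Discriminant D = b^2 - 4ac = (0.19)^2 - 4*(-0.367)*1 = 0.0361 - (-1.468) = 1.5041.
D >= 0, so the roots are real: z = (-b +/- sqrt(D)) / (2a) = (-0.19 +/- 1.226418) / (-0.734).
  z_1 = (-0.19 + 1.226418) / (-0.734) = -1.412,   |z_1| = 1.412.
  z_2 = (-0.19 - 1.226418) / (-0.734) = 1.9297,   |z_2| = 1.9297.
Moduli of all roots: 1.4120, 1.9297.
All moduli strictly greater than 1? Yes.
Verdict: Stationary.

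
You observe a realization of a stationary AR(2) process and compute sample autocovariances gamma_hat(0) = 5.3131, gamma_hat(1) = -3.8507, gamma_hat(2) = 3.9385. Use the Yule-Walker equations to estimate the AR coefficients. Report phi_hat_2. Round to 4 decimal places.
\hat\phi_{2} = 0.4550

The Yule-Walker equations for an AR(p) process read, in matrix form,
  Gamma_p phi = r_p,   with   (Gamma_p)_{ij} = gamma(|i - j|),
                       (r_p)_i = gamma(i),   i,j = 1..p.
Substitute the sample gammas (Toeplitz matrix and right-hand side of size 2):
  Gamma_p = [[5.3131, -3.8507], [-3.8507, 5.3131]]
  r_p     = [-3.8507, 3.9385]
Written out:
  5.3131 phi_1 - 3.8507 phi_2 = -3.8507
  -3.8507 phi_1 + 5.3131 phi_2 = 3.9385
Solve by Cramer's rule:
  det = gamma(0)^2 - gamma(1)^2 = (5.3131)^2 - (-3.8507)^2 = 28.22903161 - 14.82789049 = 13.40114112
  phi_hat_1 = [gamma(1) gamma(0) - gamma(1) gamma(2)] / det = [(-3.8507)(5.3131) - (-3.8507)(3.9385)] / 13.40114112 = -5.29317222 / 13.40114112 = -0.395
  phi_hat_2 = [gamma(0) gamma(2) - gamma(1)^2] / det = [(5.3131)(3.9385) - (-3.8507)^2] / 13.40114112 = 6.09775386 / 13.40114112 = 0.455
So phi_hat = [-0.3950, 0.4550].
Therefore phi_hat_2 = 0.4550.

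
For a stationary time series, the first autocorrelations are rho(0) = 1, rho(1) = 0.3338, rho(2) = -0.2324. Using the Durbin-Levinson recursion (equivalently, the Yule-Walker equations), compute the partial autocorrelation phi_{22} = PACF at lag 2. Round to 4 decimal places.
\phi_{22} = -0.3869

The PACF at lag k is phi_{kk}, the last component of the solution
to the Yule-Walker system G_k phi = r_k where
  (G_k)_{ij} = rho(|i - j|), (r_k)_i = rho(i), i,j = 1..k.
Equivalently, Durbin-Levinson gives phi_{kk} iteratively:
  phi_{11} = rho(1)
  phi_{kk} = [rho(k) - sum_{j=1..k-1} phi_{k-1,j} rho(k-j)]
            / [1 - sum_{j=1..k-1} phi_{k-1,j} rho(j)],
  phi_{k,j} = phi_{k-1,j} - phi_{kk} phi_{k-1,k-j},  j = 1..k-1.
Step k = 1:
  phi_11 = rho(1) = 0.3338.
Step k = 2:
  phi_22 = [rho(2) - phi_11 rho(1)] / [1 - phi_11 rho(1)] = [-0.2324 - (0.3338)(0.3338)] / [1 - (0.3338)(0.3338)]
         = -0.34382244 / 0.88857756 = -0.3869.
Therefore phi_{22} = -0.3869.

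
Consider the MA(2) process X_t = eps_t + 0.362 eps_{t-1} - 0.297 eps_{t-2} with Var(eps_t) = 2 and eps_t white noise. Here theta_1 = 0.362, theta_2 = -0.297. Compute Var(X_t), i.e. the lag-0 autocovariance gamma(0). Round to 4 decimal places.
\gamma(0) = 2.4385

For an MA(q) process X_t = eps_t + sum_i theta_i eps_{t-i} with
Var(eps_t) = sigma^2, the variance is
  gamma(0) = sigma^2 * (1 + sum_i theta_i^2).
  sum_i theta_i^2 = (0.362)^2 + (-0.297)^2 = 0.131044 + 0.088209 = 0.219253.
  gamma(0) = 2 * (1 + 0.219253) = 2 * 1.219253 = 2.438506, which rounds to 2.4385.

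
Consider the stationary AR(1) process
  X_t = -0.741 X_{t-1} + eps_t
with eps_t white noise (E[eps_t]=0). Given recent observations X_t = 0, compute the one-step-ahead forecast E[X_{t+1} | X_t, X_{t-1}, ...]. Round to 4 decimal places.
E[X_{t+1} \mid \mathcal F_t] = 0.0000

For an AR(p) model X_t = c + sum_i phi_i X_{t-i} + eps_t, the
one-step-ahead conditional mean is
  E[X_{t+1} | X_t, ...] = c + sum_i phi_i X_{t+1-i}.
Substitute known values:
  E[X_{t+1} | ...] = (-0.741) * (0)
                   = 0.0000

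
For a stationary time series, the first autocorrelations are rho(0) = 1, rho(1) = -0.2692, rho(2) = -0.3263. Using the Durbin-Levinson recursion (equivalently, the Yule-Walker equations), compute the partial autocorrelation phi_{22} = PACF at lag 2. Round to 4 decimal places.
\phi_{22} = -0.4299

The PACF at lag k is phi_{kk}, the last component of the solution
to the Yule-Walker system G_k phi = r_k where
  (G_k)_{ij} = rho(|i - j|), (r_k)_i = rho(i), i,j = 1..k.
Equivalently, Durbin-Levinson gives phi_{kk} iteratively:
  phi_{11} = rho(1)
  phi_{kk} = [rho(k) - sum_{j=1..k-1} phi_{k-1,j} rho(k-j)]
            / [1 - sum_{j=1..k-1} phi_{k-1,j} rho(j)],
  phi_{k,j} = phi_{k-1,j} - phi_{kk} phi_{k-1,k-j},  j = 1..k-1.
Step k = 1:
  phi_11 = rho(1) = -0.2692.
Step k = 2:
  phi_22 = [rho(2) - phi_11 rho(1)] / [1 - phi_11 rho(1)] = [-0.3263 - (-0.2692)(-0.2692)] / [1 - (-0.2692)(-0.2692)]
         = -0.39876864 / 0.92753136 = -0.4299.
Therefore phi_{22} = -0.4299.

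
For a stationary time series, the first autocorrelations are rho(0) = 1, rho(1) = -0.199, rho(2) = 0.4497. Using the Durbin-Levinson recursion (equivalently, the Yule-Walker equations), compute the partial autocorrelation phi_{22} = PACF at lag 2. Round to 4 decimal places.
\phi_{22} = 0.4270

The PACF at lag k is phi_{kk}, the last component of the solution
to the Yule-Walker system G_k phi = r_k where
  (G_k)_{ij} = rho(|i - j|), (r_k)_i = rho(i), i,j = 1..k.
Equivalently, Durbin-Levinson gives phi_{kk} iteratively:
  phi_{11} = rho(1)
  phi_{kk} = [rho(k) - sum_{j=1..k-1} phi_{k-1,j} rho(k-j)]
            / [1 - sum_{j=1..k-1} phi_{k-1,j} rho(j)],
  phi_{k,j} = phi_{k-1,j} - phi_{kk} phi_{k-1,k-j},  j = 1..k-1.
Step k = 1:
  phi_11 = rho(1) = -0.199.
Step k = 2:
  phi_22 = [rho(2) - phi_11 rho(1)] / [1 - phi_11 rho(1)] = [0.4497 - (-0.199)(-0.199)] / [1 - (-0.199)(-0.199)]
         = 0.410099 / 0.960399 = 0.427.
Therefore phi_{22} = 0.4270.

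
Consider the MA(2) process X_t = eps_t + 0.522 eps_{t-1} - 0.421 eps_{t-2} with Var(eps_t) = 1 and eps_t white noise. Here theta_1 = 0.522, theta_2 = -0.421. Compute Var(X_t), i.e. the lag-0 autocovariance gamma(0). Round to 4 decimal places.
\gamma(0) = 1.4497

For an MA(q) process X_t = eps_t + sum_i theta_i eps_{t-i} with
Var(eps_t) = sigma^2, the variance is
  gamma(0) = sigma^2 * (1 + sum_i theta_i^2).
  sum_i theta_i^2 = (0.522)^2 + (-0.421)^2 = 0.272484 + 0.177241 = 0.449725.
  gamma(0) = 1 * (1 + 0.449725) = 1 * 1.449725 = 1.449725, which rounds to 1.4497.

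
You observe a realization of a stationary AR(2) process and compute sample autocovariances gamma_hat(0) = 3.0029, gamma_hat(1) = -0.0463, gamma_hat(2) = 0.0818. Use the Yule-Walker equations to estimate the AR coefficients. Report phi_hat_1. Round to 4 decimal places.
\hat\phi_{1} = -0.0150

The Yule-Walker equations for an AR(p) process read, in matrix form,
  Gamma_p phi = r_p,   with   (Gamma_p)_{ij} = gamma(|i - j|),
                       (r_p)_i = gamma(i),   i,j = 1..p.
Substitute the sample gammas (Toeplitz matrix and right-hand side of size 2):
  Gamma_p = [[3.0029, -0.0463], [-0.0463, 3.0029]]
  r_p     = [-0.0463, 0.0818]
Written out:
  3.0029 phi_1 - 0.0463 phi_2 = -0.0463
  -0.0463 phi_1 + 3.0029 phi_2 = 0.0818
Solve by Cramer's rule:
  det = gamma(0)^2 - gamma(1)^2 = (3.0029)^2 - (-0.0463)^2 = 9.01740841 - 0.00214369 = 9.01526472
  phi_hat_1 = [gamma(1) gamma(0) - gamma(1) gamma(2)] / det = [(-0.0463)(3.0029) - (-0.0463)(0.0818)] / 9.01526472 = -0.13524693 / 9.01526472 = -0.015
  phi_hat_2 = [gamma(0) gamma(2) - gamma(1)^2] / det = [(3.0029)(0.0818) - (-0.0463)^2] / 9.01526472 = 0.24349353 / 9.01526472 = 0.027
So phi_hat = [-0.0150, 0.0270].
Therefore phi_hat_1 = -0.0150.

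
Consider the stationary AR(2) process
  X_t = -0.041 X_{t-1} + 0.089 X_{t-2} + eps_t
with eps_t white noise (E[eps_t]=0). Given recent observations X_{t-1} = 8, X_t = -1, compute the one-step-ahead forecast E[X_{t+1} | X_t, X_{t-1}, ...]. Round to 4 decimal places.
E[X_{t+1} \mid \mathcal F_t] = 0.7530

For an AR(p) model X_t = c + sum_i phi_i X_{t-i} + eps_t, the
one-step-ahead conditional mean is
  E[X_{t+1} | X_t, ...] = c + sum_i phi_i X_{t+1-i}.
Substitute known values:
  E[X_{t+1} | ...] = (-0.041) * (-1) + (0.089) * (8)
                   = 0.7530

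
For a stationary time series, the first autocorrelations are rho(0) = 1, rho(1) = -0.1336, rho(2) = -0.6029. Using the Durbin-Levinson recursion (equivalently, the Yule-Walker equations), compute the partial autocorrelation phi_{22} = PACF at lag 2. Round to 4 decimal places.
\phi_{22} = -0.6320

The PACF at lag k is phi_{kk}, the last component of the solution
to the Yule-Walker system G_k phi = r_k where
  (G_k)_{ij} = rho(|i - j|), (r_k)_i = rho(i), i,j = 1..k.
Equivalently, Durbin-Levinson gives phi_{kk} iteratively:
  phi_{11} = rho(1)
  phi_{kk} = [rho(k) - sum_{j=1..k-1} phi_{k-1,j} rho(k-j)]
            / [1 - sum_{j=1..k-1} phi_{k-1,j} rho(j)],
  phi_{k,j} = phi_{k-1,j} - phi_{kk} phi_{k-1,k-j},  j = 1..k-1.
Step k = 1:
  phi_11 = rho(1) = -0.1336.
Step k = 2:
  phi_22 = [rho(2) - phi_11 rho(1)] / [1 - phi_11 rho(1)] = [-0.6029 - (-0.1336)(-0.1336)] / [1 - (-0.1336)(-0.1336)]
         = -0.62074896 / 0.98215104 = -0.632.
Therefore phi_{22} = -0.6320.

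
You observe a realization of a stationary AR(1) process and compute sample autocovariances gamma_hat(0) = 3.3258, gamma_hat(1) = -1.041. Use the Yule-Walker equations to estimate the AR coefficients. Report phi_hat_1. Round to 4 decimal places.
\hat\phi_{1} = -0.3130

The Yule-Walker equations for an AR(p) process read, in matrix form,
  Gamma_p phi = r_p,   with   (Gamma_p)_{ij} = gamma(|i - j|),
                       (r_p)_i = gamma(i),   i,j = 1..p.
Substitute the sample gammas (Toeplitz matrix and right-hand side of size 1):
  Gamma_p = [[3.3258]]
  r_p     = [-1.041]
With p = 1 this is the single equation gamma(0) phi_1 = gamma(1):
  phi_hat_1 = gamma(1) / gamma(0) = -1.041 / 3.3258 = -0.3130.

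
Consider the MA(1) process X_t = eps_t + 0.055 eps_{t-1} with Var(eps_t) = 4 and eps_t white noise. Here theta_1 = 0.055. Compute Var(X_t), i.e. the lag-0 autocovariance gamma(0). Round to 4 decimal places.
\gamma(0) = 4.0121

For an MA(q) process X_t = eps_t + sum_i theta_i eps_{t-i} with
Var(eps_t) = sigma^2, the variance is
  gamma(0) = sigma^2 * (1 + sum_i theta_i^2).
  sum_i theta_i^2 = (0.055)^2 = 0.003025.
  gamma(0) = 4 * (1 + 0.003025) = 4 * 1.003025 = 4.0121.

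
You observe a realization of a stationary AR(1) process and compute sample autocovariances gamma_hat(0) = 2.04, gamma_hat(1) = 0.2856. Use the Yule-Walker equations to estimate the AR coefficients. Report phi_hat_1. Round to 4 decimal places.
\hat\phi_{1} = 0.1400

The Yule-Walker equations for an AR(p) process read, in matrix form,
  Gamma_p phi = r_p,   with   (Gamma_p)_{ij} = gamma(|i - j|),
                       (r_p)_i = gamma(i),   i,j = 1..p.
Substitute the sample gammas (Toeplitz matrix and right-hand side of size 1):
  Gamma_p = [[2.04]]
  r_p     = [0.2856]
With p = 1 this is the single equation gamma(0) phi_1 = gamma(1):
  phi_hat_1 = gamma(1) / gamma(0) = 0.2856 / 2.04 = 0.1400.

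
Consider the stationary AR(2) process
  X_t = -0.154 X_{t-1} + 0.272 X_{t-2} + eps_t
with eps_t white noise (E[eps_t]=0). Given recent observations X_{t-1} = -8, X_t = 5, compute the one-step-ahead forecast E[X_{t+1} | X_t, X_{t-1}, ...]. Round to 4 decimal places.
E[X_{t+1} \mid \mathcal F_t] = -2.9460

For an AR(p) model X_t = c + sum_i phi_i X_{t-i} + eps_t, the
one-step-ahead conditional mean is
  E[X_{t+1} | X_t, ...] = c + sum_i phi_i X_{t+1-i}.
Substitute known values:
  E[X_{t+1} | ...] = (-0.154) * (5) + (0.272) * (-8)
                   = -2.9460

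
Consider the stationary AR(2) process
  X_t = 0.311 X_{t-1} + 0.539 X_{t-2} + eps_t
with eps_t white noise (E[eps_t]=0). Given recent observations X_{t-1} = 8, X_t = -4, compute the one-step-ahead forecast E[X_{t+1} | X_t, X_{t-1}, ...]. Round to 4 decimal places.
E[X_{t+1} \mid \mathcal F_t] = 3.0680

For an AR(p) model X_t = c + sum_i phi_i X_{t-i} + eps_t, the
one-step-ahead conditional mean is
  E[X_{t+1} | X_t, ...] = c + sum_i phi_i X_{t+1-i}.
Substitute known values:
  E[X_{t+1} | ...] = (0.311) * (-4) + (0.539) * (8)
                   = 3.0680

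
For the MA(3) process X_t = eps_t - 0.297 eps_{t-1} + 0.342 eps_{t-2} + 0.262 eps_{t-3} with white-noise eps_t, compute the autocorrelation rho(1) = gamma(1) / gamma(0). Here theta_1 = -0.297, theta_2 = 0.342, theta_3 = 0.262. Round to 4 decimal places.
\rho(1) = -0.2426

For an MA(q) process with theta_0 = 1, the autocovariance is
  gamma(k) = sigma^2 * sum_{i=0..q-k} theta_i * theta_{i+k},
and rho(k) = gamma(k) / gamma(0). Sigma^2 cancels.
  numerator   = (1)*(-0.297) + (-0.297)*(0.342) + (0.342)*(0.262) = -0.30897.
  denominator = (1)^2 + (-0.297)^2 + (0.342)^2 + (0.262)^2 = 1.273817.
  rho(1) = -0.30897 / 1.273817 = -0.2426.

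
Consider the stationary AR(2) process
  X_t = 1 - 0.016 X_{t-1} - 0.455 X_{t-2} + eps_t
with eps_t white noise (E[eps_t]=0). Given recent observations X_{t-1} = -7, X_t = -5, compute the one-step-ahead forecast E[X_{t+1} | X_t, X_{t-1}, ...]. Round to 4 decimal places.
E[X_{t+1} \mid \mathcal F_t] = 4.2650

For an AR(p) model X_t = c + sum_i phi_i X_{t-i} + eps_t, the
one-step-ahead conditional mean is
  E[X_{t+1} | X_t, ...] = c + sum_i phi_i X_{t+1-i}.
Substitute known values:
  E[X_{t+1} | ...] = 1 + (-0.016) * (-5) + (-0.455) * (-7)
                   = 4.2650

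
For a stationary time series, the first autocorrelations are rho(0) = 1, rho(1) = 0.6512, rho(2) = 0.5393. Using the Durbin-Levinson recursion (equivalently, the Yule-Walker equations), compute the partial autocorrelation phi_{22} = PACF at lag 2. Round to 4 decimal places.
\phi_{22} = 0.2001

The PACF at lag k is phi_{kk}, the last component of the solution
to the Yule-Walker system G_k phi = r_k where
  (G_k)_{ij} = rho(|i - j|), (r_k)_i = rho(i), i,j = 1..k.
Equivalently, Durbin-Levinson gives phi_{kk} iteratively:
  phi_{11} = rho(1)
  phi_{kk} = [rho(k) - sum_{j=1..k-1} phi_{k-1,j} rho(k-j)]
            / [1 - sum_{j=1..k-1} phi_{k-1,j} rho(j)],
  phi_{k,j} = phi_{k-1,j} - phi_{kk} phi_{k-1,k-j},  j = 1..k-1.
Step k = 1:
  phi_11 = rho(1) = 0.6512.
Step k = 2:
  phi_22 = [rho(2) - phi_11 rho(1)] / [1 - phi_11 rho(1)] = [0.5393 - (0.6512)(0.6512)] / [1 - (0.6512)(0.6512)]
         = 0.11523856 / 0.57593856 = 0.2001.
Therefore phi_{22} = 0.2001.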